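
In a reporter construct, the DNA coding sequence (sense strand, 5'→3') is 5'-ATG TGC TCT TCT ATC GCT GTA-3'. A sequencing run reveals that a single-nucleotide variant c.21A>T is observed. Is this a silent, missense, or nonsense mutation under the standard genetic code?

Position 21 falls in codon 7: GTA → Val.
After the substitution the codon is GTT → Val.
Both encode Val, so the change is synonymous.

silent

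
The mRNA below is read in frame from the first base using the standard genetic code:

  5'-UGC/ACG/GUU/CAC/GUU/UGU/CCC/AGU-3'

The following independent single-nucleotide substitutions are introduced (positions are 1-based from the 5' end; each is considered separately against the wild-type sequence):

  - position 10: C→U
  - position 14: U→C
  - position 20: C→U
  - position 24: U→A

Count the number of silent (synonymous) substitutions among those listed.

0

Codon 4: CAC (His) → UAC (Tyr) — missense.
Codon 5: GUU (Val) → GCU (Ala) — missense.
Codon 7: CCC (Pro) → CUC (Leu) — missense.
Codon 8: AGU (Ser) → AGA (Arg) — missense.
Synonymous: 0 of 4.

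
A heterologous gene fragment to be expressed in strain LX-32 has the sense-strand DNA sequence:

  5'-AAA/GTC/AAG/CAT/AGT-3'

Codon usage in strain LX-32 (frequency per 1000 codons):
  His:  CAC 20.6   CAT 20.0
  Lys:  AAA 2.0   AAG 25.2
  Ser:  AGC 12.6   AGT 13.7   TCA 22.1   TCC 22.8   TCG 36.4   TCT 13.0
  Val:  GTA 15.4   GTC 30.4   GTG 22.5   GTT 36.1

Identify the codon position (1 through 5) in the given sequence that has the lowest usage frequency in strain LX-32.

1

Codon 1 AAA (Lys): 2.0 per 1000.
Codon 2 GTC (Val): 30.4 per 1000.
Codon 3 AAG (Lys): 25.2 per 1000.
Codon 4 CAT (His): 20.0 per 1000.
Codon 5 AGT (Ser): 13.7 per 1000.
Lowest frequency is 2.0 at codon 1.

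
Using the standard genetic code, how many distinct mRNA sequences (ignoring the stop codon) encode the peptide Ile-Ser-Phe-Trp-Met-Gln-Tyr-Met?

144

Ile: 3 codons.
Ser: 6 codons.
Phe: 2 codons.
Trp: 1 codon.
Met: 1 codon.
Gln: 2 codons.
Tyr: 2 codons.
Met: 1 codon.
3 × 6 × 2 × 1 × 1 × 2 × 2 × 1 = 144.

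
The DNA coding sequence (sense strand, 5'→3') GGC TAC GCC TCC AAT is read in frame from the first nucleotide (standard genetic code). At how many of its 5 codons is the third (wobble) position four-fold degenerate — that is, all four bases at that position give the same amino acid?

3

Codon 1 GGC (Gly): third position 4-fold.
Codon 2 TAC (Tyr): third position 2-fold.
Codon 3 GCC (Ala): third position 4-fold.
Codon 4 TCC (Ser): third position 4-fold.
Codon 5 AAT (Asn): third position 2-fold.
Four-fold degenerate third positions: 3.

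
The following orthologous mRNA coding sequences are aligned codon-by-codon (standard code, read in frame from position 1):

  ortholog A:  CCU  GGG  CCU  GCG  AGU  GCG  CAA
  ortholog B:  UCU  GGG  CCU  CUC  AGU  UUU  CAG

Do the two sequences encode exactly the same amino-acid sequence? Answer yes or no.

no

Codon 1: CCU Pro / UCU Ser — nonsynonymous.
Codon 2: GGG Gly / GGG Gly — identical.
Codon 3: CCU Pro / CCU Pro — identical.
Codon 4: GCG Ala / CUC Leu — nonsynonymous.
Codon 5: AGU Ser / AGU Ser — identical.
Codon 6: GCG Ala / UUU Phe — nonsynonymous.
Codon 7: CAA Gln / CAG Gln — synonymous.
Nonsynonymous differences: 3 → different protein.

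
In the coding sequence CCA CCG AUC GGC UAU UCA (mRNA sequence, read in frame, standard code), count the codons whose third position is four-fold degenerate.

Codon 1 CCA (Pro): third position 4-fold.
Codon 2 CCG (Pro): third position 4-fold.
Codon 3 AUC (Ile): third position 3-fold.
Codon 4 GGC (Gly): third position 4-fold.
Codon 5 UAU (Tyr): third position 2-fold.
Codon 6 UCA (Ser): third position 4-fold.
Four-fold degenerate third positions: 4.

4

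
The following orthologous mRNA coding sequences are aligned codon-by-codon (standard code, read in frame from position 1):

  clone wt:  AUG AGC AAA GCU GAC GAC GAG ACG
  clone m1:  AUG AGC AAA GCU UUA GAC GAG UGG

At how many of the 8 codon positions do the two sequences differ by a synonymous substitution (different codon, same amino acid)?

0

Codon 1: AUG Met / AUG Met — identical.
Codon 2: AGC Ser / AGC Ser — identical.
Codon 3: AAA Lys / AAA Lys — identical.
Codon 4: GCU Ala / GCU Ala — identical.
Codon 5: GAC Asp / UUA Leu — nonsynonymous.
Codon 6: GAC Asp / GAC Asp — identical.
Codon 7: GAG Glu / GAG Glu — identical.
Codon 8: ACG Thr / UGG Trp — nonsynonymous.
Synonymous differences: 0.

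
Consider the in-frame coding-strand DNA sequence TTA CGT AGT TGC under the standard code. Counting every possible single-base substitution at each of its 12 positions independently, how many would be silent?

Codon 1 (TTA, Leu): 2 synonymous substitutions.
Codon 2 (CGT, Arg): 3 synonymous substitutions.
Codon 3 (AGT, Ser): 1 synonymous substitution.
Codon 4 (TGC, Cys): 1 synonymous substitution.
Total: 2 + 3 + 1 + 1 = 7.

7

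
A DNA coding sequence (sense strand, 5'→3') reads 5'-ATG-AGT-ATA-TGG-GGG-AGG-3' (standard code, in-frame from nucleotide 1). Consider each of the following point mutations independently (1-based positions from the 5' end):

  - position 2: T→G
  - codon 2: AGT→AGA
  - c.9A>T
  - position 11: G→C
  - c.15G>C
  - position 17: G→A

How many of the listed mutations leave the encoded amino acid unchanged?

Codon 1: ATG (Met) → AGG (Arg) — missense.
Codon 2: AGT (Ser) → AGA (Arg) — missense.
Codon 3: ATA (Ile) → ATT (Ile) — synonymous.
Codon 4: TGG (Trp) → TCG (Ser) — missense.
Codon 5: GGG (Gly) → GGC (Gly) — synonymous.
Codon 6: AGG (Arg) → AAG (Lys) — missense.
Synonymous: 2 of 6.

2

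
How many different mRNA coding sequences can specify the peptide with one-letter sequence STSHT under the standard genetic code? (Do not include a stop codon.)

1152

Ser: 6 codons.
Thr: 4 codons.
Ser: 6 codons.
His: 2 codons.
Thr: 4 codons.
6 × 4 × 6 × 2 × 4 = 1152.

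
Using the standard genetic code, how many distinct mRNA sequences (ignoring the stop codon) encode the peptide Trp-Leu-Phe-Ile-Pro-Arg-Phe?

1728

Trp: 1 codon.
Leu: 6 codons.
Phe: 2 codons.
Ile: 3 codons.
Pro: 4 codons.
Arg: 6 codons.
Phe: 2 codons.
1 × 6 × 2 × 3 × 4 × 6 × 2 = 1728.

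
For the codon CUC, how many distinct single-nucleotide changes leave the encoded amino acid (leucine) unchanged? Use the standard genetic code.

3

Position 1: none → 0 synonymous.
Position 2: none → 0 synonymous.
Position 3: CUU, CUA, CUG → 3 synonymous.
Total: 0 + 0 + 3 = 3.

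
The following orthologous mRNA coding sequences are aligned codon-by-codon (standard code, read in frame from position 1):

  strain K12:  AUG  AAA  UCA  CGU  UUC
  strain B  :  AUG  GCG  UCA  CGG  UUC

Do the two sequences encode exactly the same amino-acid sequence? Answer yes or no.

no

Codon 1: AUG Met / AUG Met — identical.
Codon 2: AAA Lys / GCG Ala — nonsynonymous.
Codon 3: UCA Ser / UCA Ser — identical.
Codon 4: CGU Arg / CGG Arg — synonymous.
Codon 5: UUC Phe / UUC Phe — identical.
Nonsynonymous differences: 1 → different protein.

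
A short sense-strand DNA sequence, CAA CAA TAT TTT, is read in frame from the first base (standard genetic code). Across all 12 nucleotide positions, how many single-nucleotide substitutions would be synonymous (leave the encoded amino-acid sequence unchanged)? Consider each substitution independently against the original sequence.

4

Codon 1 (CAA, Gln): 1 synonymous substitution.
Codon 2 (CAA, Gln): 1 synonymous substitution.
Codon 3 (TAT, Tyr): 1 synonymous substitution.
Codon 4 (TTT, Phe): 1 synonymous substitution.
Total: 1 + 1 + 1 + 1 = 4.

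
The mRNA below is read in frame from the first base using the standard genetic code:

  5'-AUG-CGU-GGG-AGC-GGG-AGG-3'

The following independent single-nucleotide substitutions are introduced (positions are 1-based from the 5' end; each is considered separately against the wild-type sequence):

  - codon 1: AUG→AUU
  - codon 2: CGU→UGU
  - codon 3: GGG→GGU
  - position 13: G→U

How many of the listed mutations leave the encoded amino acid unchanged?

1

Codon 1: AUG (Met) → AUU (Ile) — missense.
Codon 2: CGU (Arg) → UGU (Cys) — missense.
Codon 3: GGG (Gly) → GGU (Gly) — synonymous.
Codon 5: GGG (Gly) → UGG (Trp) — missense.
Synonymous: 1 of 4.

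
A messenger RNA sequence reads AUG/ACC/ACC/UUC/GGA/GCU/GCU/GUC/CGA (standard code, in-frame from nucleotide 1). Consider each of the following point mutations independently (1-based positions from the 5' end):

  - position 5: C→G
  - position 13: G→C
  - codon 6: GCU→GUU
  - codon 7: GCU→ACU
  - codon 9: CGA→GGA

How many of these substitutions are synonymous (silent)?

Codon 2: ACC (Thr) → AGC (Ser) — missense.
Codon 5: GGA (Gly) → CGA (Arg) — missense.
Codon 6: GCU (Ala) → GUU (Val) — missense.
Codon 7: GCU (Ala) → ACU (Thr) — missense.
Codon 9: CGA (Arg) → GGA (Gly) — missense.
Synonymous: 0 of 5.

0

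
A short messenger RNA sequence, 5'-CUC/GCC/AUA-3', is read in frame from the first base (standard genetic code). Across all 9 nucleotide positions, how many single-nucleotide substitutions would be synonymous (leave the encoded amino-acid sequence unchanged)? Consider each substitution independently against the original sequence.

8

Codon 1 (CUC, Leu): 3 synonymous substitutions.
Codon 2 (GCC, Ala): 3 synonymous substitutions.
Codon 3 (AUA, Ile): 2 synonymous substitutions.
Total: 3 + 3 + 2 = 8.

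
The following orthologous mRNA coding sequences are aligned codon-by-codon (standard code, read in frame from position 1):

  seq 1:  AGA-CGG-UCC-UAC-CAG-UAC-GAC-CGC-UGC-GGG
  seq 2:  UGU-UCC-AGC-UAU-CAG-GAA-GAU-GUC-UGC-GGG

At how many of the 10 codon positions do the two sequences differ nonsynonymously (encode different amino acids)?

4

Codon 1: AGA Arg / UGU Cys — nonsynonymous.
Codon 2: CGG Arg / UCC Ser — nonsynonymous.
Codon 3: UCC Ser / AGC Ser — synonymous.
Codon 4: UAC Tyr / UAU Tyr — synonymous.
Codon 5: CAG Gln / CAG Gln — identical.
Codon 6: UAC Tyr / GAA Glu — nonsynonymous.
Codon 7: GAC Asp / GAU Asp — synonymous.
Codon 8: CGC Arg / GUC Val — nonsynonymous.
Codon 9: UGC Cys / UGC Cys — identical.
Codon 10: GGG Gly / GGG Gly — identical.
Nonsynonymous differences: 4.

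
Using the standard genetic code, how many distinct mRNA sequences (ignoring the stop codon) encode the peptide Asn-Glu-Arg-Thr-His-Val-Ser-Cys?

Asn: 2 codons.
Glu: 2 codons.
Arg: 6 codons.
Thr: 4 codons.
His: 2 codons.
Val: 4 codons.
Ser: 6 codons.
Cys: 2 codons.
2 × 2 × 6 × 4 × 2 × 4 × 6 × 2 = 9216.

9216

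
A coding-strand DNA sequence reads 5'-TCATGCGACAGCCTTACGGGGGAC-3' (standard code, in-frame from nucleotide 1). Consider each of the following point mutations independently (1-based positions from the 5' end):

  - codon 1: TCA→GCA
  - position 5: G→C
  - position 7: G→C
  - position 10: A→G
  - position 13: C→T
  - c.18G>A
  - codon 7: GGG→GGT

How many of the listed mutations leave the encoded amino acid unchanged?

Codon 1: TCA (Ser) → GCA (Ala) — missense.
Codon 2: TGC (Cys) → TCC (Ser) — missense.
Codon 3: GAC (Asp) → CAC (His) — missense.
Codon 4: AGC (Ser) → GGC (Gly) — missense.
Codon 5: CTT (Leu) → TTT (Phe) — missense.
Codon 6: ACG (Thr) → ACA (Thr) — synonymous.
Codon 7: GGG (Gly) → GGT (Gly) — synonymous.
Synonymous: 2 of 7.

2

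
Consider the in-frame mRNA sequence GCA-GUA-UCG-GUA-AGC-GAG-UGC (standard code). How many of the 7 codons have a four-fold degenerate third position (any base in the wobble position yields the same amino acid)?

4

Codon 1 GCA (Ala): third position 4-fold.
Codon 2 GUA (Val): third position 4-fold.
Codon 3 UCG (Ser): third position 4-fold.
Codon 4 GUA (Val): third position 4-fold.
Codon 5 AGC (Ser): third position 2-fold.
Codon 6 GAG (Glu): third position 2-fold.
Codon 7 UGC (Cys): third position 2-fold.
Four-fold degenerate third positions: 4.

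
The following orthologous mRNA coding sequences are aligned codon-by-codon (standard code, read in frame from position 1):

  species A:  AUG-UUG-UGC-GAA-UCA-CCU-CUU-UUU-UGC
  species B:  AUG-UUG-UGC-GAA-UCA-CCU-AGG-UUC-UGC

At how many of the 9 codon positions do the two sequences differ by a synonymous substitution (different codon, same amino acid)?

Codon 1: AUG Met / AUG Met — identical.
Codon 2: UUG Leu / UUG Leu — identical.
Codon 3: UGC Cys / UGC Cys — identical.
Codon 4: GAA Glu / GAA Glu — identical.
Codon 5: UCA Ser / UCA Ser — identical.
Codon 6: CCU Pro / CCU Pro — identical.
Codon 7: CUU Leu / AGG Arg — nonsynonymous.
Codon 8: UUU Phe / UUC Phe — synonymous.
Codon 9: UGC Cys / UGC Cys — identical.
Synonymous differences: 1.

1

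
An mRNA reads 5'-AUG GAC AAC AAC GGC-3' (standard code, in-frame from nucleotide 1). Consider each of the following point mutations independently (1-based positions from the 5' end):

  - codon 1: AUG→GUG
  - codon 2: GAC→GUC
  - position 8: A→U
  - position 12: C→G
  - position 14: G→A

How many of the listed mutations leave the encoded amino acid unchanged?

0

Codon 1: AUG (Met) → GUG (Val) — missense.
Codon 2: GAC (Asp) → GUC (Val) — missense.
Codon 3: AAC (Asn) → AUC (Ile) — missense.
Codon 4: AAC (Asn) → AAG (Lys) — missense.
Codon 5: GGC (Gly) → GAC (Asp) — missense.
Synonymous: 0 of 5.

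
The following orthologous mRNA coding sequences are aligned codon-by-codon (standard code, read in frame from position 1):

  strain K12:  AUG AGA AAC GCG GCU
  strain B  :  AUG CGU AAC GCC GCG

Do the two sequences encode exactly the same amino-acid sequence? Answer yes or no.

yes

Codon 1: AUG Met / AUG Met — identical.
Codon 2: AGA Arg / CGU Arg — synonymous.
Codon 3: AAC Asn / AAC Asn — identical.
Codon 4: GCG Ala / GCC Ala — synonymous.
Codon 5: GCU Ala / GCG Ala — synonymous.
Nonsynonymous differences: 0 → same protein.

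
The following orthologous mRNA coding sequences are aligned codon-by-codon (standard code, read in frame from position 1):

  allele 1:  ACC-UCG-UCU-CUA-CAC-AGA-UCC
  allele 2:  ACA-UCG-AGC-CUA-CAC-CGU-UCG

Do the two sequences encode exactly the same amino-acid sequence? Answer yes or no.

yes

Codon 1: ACC Thr / ACA Thr — synonymous.
Codon 2: UCG Ser / UCG Ser — identical.
Codon 3: UCU Ser / AGC Ser — synonymous.
Codon 4: CUA Leu / CUA Leu — identical.
Codon 5: CAC His / CAC His — identical.
Codon 6: AGA Arg / CGU Arg — synonymous.
Codon 7: UCC Ser / UCG Ser — synonymous.
Nonsynonymous differences: 0 → same protein.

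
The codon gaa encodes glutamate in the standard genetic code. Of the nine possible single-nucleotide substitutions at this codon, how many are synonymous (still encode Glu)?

Position 1: none → 0 synonymous.
Position 2: none → 0 synonymous.
Position 3: GAG → 1 synonymous.
Total: 0 + 0 + 1 = 1.

1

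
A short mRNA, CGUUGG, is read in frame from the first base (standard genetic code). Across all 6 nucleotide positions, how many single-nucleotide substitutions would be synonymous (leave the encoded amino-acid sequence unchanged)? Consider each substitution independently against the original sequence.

3

Codon 1 (CGU, Arg): 3 synonymous substitutions.
Codon 2 (UGG, Trp): 0 synonymous substitutions.
Total: 3 + 0 = 3.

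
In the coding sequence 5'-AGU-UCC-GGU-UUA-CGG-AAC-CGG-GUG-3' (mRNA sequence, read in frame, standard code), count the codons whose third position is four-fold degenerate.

Codon 1 AGU (Ser): third position 2-fold.
Codon 2 UCC (Ser): third position 4-fold.
Codon 3 GGU (Gly): third position 4-fold.
Codon 4 UUA (Leu): third position 2-fold.
Codon 5 CGG (Arg): third position 4-fold.
Codon 6 AAC (Asn): third position 2-fold.
Codon 7 CGG (Arg): third position 4-fold.
Codon 8 GUG (Val): third position 4-fold.
Four-fold degenerate third positions: 5.

5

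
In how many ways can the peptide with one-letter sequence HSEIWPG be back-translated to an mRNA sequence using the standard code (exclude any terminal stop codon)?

1152

His: 2 codons.
Ser: 6 codons.
Glu: 2 codons.
Ile: 3 codons.
Trp: 1 codon.
Pro: 4 codons.
Gly: 4 codons.
2 × 6 × 2 × 3 × 1 × 4 × 4 = 1152.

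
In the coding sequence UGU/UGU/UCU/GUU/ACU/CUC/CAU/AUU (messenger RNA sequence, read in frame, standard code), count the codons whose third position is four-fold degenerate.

4

Codon 1 UGU (Cys): third position 2-fold.
Codon 2 UGU (Cys): third position 2-fold.
Codon 3 UCU (Ser): third position 4-fold.
Codon 4 GUU (Val): third position 4-fold.
Codon 5 ACU (Thr): third position 4-fold.
Codon 6 CUC (Leu): third position 4-fold.
Codon 7 CAU (His): third position 2-fold.
Codon 8 AUU (Ile): third position 3-fold.
Four-fold degenerate third positions: 4.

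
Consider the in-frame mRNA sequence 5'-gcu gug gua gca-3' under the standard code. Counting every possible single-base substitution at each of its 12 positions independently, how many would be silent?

12

Codon 1 (GCU, Ala): 3 synonymous substitutions.
Codon 2 (GUG, Val): 3 synonymous substitutions.
Codon 3 (GUA, Val): 3 synonymous substitutions.
Codon 4 (GCA, Ala): 3 synonymous substitutions.
Total: 3 + 3 + 3 + 3 = 12.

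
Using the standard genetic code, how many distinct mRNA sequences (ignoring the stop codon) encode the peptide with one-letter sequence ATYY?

64

Ala: 4 codons.
Thr: 4 codons.
Tyr: 2 codons.
Tyr: 2 codons.
4 × 4 × 2 × 2 = 64.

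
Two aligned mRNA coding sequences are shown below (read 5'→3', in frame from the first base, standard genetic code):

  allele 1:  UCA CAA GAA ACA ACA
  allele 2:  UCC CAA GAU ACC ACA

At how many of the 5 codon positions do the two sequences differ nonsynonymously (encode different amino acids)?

Codon 1: UCA Ser / UCC Ser — synonymous.
Codon 2: CAA Gln / CAA Gln — identical.
Codon 3: GAA Glu / GAU Asp — nonsynonymous.
Codon 4: ACA Thr / ACC Thr — synonymous.
Codon 5: ACA Thr / ACA Thr — identical.
Nonsynonymous differences: 1.

1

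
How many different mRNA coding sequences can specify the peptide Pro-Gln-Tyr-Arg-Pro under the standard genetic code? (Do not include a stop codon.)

384

Pro: 4 codons.
Gln: 2 codons.
Tyr: 2 codons.
Arg: 6 codons.
Pro: 4 codons.
4 × 2 × 2 × 6 × 4 = 384.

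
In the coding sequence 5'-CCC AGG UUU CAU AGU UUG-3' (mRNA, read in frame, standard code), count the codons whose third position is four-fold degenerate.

Codon 1 CCC (Pro): third position 4-fold.
Codon 2 AGG (Arg): third position 2-fold.
Codon 3 UUU (Phe): third position 2-fold.
Codon 4 CAU (His): third position 2-fold.
Codon 5 AGU (Ser): third position 2-fold.
Codon 6 UUG (Leu): third position 2-fold.
Four-fold degenerate third positions: 1.

1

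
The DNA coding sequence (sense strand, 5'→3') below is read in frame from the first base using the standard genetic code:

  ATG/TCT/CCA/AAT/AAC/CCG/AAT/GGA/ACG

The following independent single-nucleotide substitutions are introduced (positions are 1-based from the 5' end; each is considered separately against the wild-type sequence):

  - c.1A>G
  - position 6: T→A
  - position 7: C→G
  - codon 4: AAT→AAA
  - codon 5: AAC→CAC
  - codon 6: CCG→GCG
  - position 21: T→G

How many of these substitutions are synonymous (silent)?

1

Codon 1: ATG (Met) → GTG (Val) — missense.
Codon 2: TCT (Ser) → TCA (Ser) — synonymous.
Codon 3: CCA (Pro) → GCA (Ala) — missense.
Codon 4: AAT (Asn) → AAA (Lys) — missense.
Codon 5: AAC (Asn) → CAC (His) — missense.
Codon 6: CCG (Pro) → GCG (Ala) — missense.
Codon 7: AAT (Asn) → AAG (Lys) — missense.
Synonymous: 1 of 7.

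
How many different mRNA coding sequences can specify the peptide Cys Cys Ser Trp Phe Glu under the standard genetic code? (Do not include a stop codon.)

Cys: 2 codons.
Cys: 2 codons.
Ser: 6 codons.
Trp: 1 codon.
Phe: 2 codons.
Glu: 2 codons.
2 × 2 × 6 × 1 × 2 × 2 = 96.

96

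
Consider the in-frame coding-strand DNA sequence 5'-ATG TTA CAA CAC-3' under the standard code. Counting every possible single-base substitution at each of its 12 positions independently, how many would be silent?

4

Codon 1 (ATG, Met): 0 synonymous substitutions.
Codon 2 (TTA, Leu): 2 synonymous substitutions.
Codon 3 (CAA, Gln): 1 synonymous substitution.
Codon 4 (CAC, His): 1 synonymous substitution.
Total: 0 + 2 + 1 + 1 = 4.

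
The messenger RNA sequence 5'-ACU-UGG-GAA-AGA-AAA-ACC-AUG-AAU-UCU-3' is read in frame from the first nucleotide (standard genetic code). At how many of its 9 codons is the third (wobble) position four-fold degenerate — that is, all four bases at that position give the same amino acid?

3

Codon 1 ACU (Thr): third position 4-fold.
Codon 2 UGG (Trp): third position 1-fold.
Codon 3 GAA (Glu): third position 2-fold.
Codon 4 AGA (Arg): third position 2-fold.
Codon 5 AAA (Lys): third position 2-fold.
Codon 6 ACC (Thr): third position 4-fold.
Codon 7 AUG (Met): third position 1-fold.
Codon 8 AAU (Asn): third position 2-fold.
Codon 9 UCU (Ser): third position 4-fold.
Four-fold degenerate third positions: 3.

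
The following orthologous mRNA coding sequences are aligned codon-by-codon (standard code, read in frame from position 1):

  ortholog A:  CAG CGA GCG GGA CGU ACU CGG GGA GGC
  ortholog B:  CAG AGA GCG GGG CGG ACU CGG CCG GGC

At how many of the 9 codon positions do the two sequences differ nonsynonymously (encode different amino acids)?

1

Codon 1: CAG Gln / CAG Gln — identical.
Codon 2: CGA Arg / AGA Arg — synonymous.
Codon 3: GCG Ala / GCG Ala — identical.
Codon 4: GGA Gly / GGG Gly — synonymous.
Codon 5: CGU Arg / CGG Arg — synonymous.
Codon 6: ACU Thr / ACU Thr — identical.
Codon 7: CGG Arg / CGG Arg — identical.
Codon 8: GGA Gly / CCG Pro — nonsynonymous.
Codon 9: GGC Gly / GGC Gly — identical.
Nonsynonymous differences: 1.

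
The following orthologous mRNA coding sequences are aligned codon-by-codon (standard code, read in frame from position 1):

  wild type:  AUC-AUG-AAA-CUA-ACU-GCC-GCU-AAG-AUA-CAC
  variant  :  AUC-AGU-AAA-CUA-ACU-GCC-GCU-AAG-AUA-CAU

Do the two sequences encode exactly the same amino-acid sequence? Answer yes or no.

Codon 1: AUC Ile / AUC Ile — identical.
Codon 2: AUG Met / AGU Ser — nonsynonymous.
Codon 3: AAA Lys / AAA Lys — identical.
Codon 4: CUA Leu / CUA Leu — identical.
Codon 5: ACU Thr / ACU Thr — identical.
Codon 6: GCC Ala / GCC Ala — identical.
Codon 7: GCU Ala / GCU Ala — identical.
Codon 8: AAG Lys / AAG Lys — identical.
Codon 9: AUA Ile / AUA Ile — identical.
Codon 10: CAC His / CAU His — synonymous.
Nonsynonymous differences: 1 → different protein.

no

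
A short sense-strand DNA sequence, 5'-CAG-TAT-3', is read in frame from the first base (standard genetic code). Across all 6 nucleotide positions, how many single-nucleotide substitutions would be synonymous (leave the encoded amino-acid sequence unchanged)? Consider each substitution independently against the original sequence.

Codon 1 (CAG, Gln): 1 synonymous substitution.
Codon 2 (TAT, Tyr): 1 synonymous substitution.
Total: 1 + 1 = 2.

2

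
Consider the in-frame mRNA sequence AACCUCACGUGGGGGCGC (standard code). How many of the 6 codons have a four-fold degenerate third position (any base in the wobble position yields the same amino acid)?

4

Codon 1 AAC (Asn): third position 2-fold.
Codon 2 CUC (Leu): third position 4-fold.
Codon 3 ACG (Thr): third position 4-fold.
Codon 4 UGG (Trp): third position 1-fold.
Codon 5 GGG (Gly): third position 4-fold.
Codon 6 CGC (Arg): third position 4-fold.
Four-fold degenerate third positions: 4.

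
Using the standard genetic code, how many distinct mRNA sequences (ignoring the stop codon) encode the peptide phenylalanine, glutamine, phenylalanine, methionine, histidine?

Phe: 2 codons.
Gln: 2 codons.
Phe: 2 codons.
Met: 1 codon.
His: 2 codons.
2 × 2 × 2 × 1 × 2 = 16.

16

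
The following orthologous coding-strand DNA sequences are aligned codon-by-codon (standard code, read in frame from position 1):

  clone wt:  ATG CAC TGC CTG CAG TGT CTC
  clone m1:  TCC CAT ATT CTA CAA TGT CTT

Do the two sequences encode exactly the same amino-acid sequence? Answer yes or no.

no

Codon 1: ATG Met / TCC Ser — nonsynonymous.
Codon 2: CAC His / CAT His — synonymous.
Codon 3: TGC Cys / ATT Ile — nonsynonymous.
Codon 4: CTG Leu / CTA Leu — synonymous.
Codon 5: CAG Gln / CAA Gln — synonymous.
Codon 6: TGT Cys / TGT Cys — identical.
Codon 7: CTC Leu / CTT Leu — synonymous.
Nonsynonymous differences: 2 → different protein.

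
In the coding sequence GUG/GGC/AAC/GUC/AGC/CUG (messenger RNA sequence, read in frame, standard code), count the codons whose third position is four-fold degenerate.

4

Codon 1 GUG (Val): third position 4-fold.
Codon 2 GGC (Gly): third position 4-fold.
Codon 3 AAC (Asn): third position 2-fold.
Codon 4 GUC (Val): third position 4-fold.
Codon 5 AGC (Ser): third position 2-fold.
Codon 6 CUG (Leu): third position 4-fold.
Four-fold degenerate third positions: 4.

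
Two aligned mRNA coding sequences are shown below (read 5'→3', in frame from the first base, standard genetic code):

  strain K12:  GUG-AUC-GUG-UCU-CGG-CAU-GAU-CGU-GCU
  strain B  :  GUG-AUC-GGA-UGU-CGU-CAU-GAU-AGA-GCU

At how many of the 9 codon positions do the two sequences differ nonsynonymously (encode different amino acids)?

2

Codon 1: GUG Val / GUG Val — identical.
Codon 2: AUC Ile / AUC Ile — identical.
Codon 3: GUG Val / GGA Gly — nonsynonymous.
Codon 4: UCU Ser / UGU Cys — nonsynonymous.
Codon 5: CGG Arg / CGU Arg — synonymous.
Codon 6: CAU His / CAU His — identical.
Codon 7: GAU Asp / GAU Asp — identical.
Codon 8: CGU Arg / AGA Arg — synonymous.
Codon 9: GCU Ala / GCU Ala — identical.
Nonsynonymous differences: 2.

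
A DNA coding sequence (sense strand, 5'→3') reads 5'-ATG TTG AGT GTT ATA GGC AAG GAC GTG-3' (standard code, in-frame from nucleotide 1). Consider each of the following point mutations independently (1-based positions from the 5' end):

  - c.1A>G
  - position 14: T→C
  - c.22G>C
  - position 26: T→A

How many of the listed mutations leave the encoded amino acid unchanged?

Codon 1: ATG (Met) → GTG (Val) — missense.
Codon 5: ATA (Ile) → ACA (Thr) — missense.
Codon 8: GAC (Asp) → CAC (His) — missense.
Codon 9: GTG (Val) → GAG (Glu) — missense.
Synonymous: 0 of 4.

0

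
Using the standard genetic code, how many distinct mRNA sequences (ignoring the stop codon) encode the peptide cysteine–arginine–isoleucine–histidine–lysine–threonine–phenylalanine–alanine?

Cys: 2 codons.
Arg: 6 codons.
Ile: 3 codons.
His: 2 codons.
Lys: 2 codons.
Thr: 4 codons.
Phe: 2 codons.
Ala: 4 codons.
2 × 6 × 3 × 2 × 2 × 4 × 2 × 4 = 4608.

4608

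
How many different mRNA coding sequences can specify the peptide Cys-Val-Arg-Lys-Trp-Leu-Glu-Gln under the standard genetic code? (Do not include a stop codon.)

2304

Cys: 2 codons.
Val: 4 codons.
Arg: 6 codons.
Lys: 2 codons.
Trp: 1 codon.
Leu: 6 codons.
Glu: 2 codons.
Gln: 2 codons.
2 × 4 × 6 × 2 × 1 × 6 × 2 × 2 = 2304.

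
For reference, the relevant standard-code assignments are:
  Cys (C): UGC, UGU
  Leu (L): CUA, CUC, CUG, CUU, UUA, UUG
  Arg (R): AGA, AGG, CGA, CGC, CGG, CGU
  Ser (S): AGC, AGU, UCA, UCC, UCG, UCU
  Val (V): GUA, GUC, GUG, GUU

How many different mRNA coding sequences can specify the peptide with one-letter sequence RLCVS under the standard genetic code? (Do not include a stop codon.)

1728

Arg: 6 codons.
Leu: 6 codons.
Cys: 2 codons.
Val: 4 codons.
Ser: 6 codons.
6 × 6 × 2 × 4 × 6 = 1728.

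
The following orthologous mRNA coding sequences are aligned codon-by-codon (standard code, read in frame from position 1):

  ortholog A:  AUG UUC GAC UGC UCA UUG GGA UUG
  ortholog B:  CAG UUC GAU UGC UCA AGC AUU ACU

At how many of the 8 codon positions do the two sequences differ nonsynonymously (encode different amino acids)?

4

Codon 1: AUG Met / CAG Gln — nonsynonymous.
Codon 2: UUC Phe / UUC Phe — identical.
Codon 3: GAC Asp / GAU Asp — synonymous.
Codon 4: UGC Cys / UGC Cys — identical.
Codon 5: UCA Ser / UCA Ser — identical.
Codon 6: UUG Leu / AGC Ser — nonsynonymous.
Codon 7: GGA Gly / AUU Ile — nonsynonymous.
Codon 8: UUG Leu / ACU Thr — nonsynonymous.
Nonsynonymous differences: 4.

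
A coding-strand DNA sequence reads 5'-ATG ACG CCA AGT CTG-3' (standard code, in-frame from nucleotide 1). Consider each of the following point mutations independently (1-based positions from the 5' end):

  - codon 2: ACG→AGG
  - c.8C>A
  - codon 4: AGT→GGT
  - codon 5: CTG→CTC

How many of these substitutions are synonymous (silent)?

Codon 2: ACG (Thr) → AGG (Arg) — missense.
Codon 3: CCA (Pro) → CAA (Gln) — missense.
Codon 4: AGT (Ser) → GGT (Gly) — missense.
Codon 5: CTG (Leu) → CTC (Leu) — synonymous.
Synonymous: 1 of 4.

1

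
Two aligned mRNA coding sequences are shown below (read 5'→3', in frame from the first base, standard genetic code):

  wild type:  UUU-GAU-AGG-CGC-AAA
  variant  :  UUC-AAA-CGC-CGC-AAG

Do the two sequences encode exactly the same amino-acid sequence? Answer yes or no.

no

Codon 1: UUU Phe / UUC Phe — synonymous.
Codon 2: GAU Asp / AAA Lys — nonsynonymous.
Codon 3: AGG Arg / CGC Arg — synonymous.
Codon 4: CGC Arg / CGC Arg — identical.
Codon 5: AAA Lys / AAG Lys — synonymous.
Nonsynonymous differences: 1 → different protein.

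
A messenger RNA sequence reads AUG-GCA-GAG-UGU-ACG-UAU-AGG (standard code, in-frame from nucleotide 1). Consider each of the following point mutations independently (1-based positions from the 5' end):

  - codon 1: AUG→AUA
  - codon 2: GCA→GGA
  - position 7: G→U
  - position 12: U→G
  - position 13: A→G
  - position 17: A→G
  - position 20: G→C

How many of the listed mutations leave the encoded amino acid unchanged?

Codon 1: AUG (Met) → AUA (Ile) — missense.
Codon 2: GCA (Ala) → GGA (Gly) — missense.
Codon 3: GAG (Glu) → UAG (Stop) — nonsense.
Codon 4: UGU (Cys) → UGG (Trp) — missense.
Codon 5: ACG (Thr) → GCG (Ala) — missense.
Codon 6: UAU (Tyr) → UGU (Cys) — missense.
Codon 7: AGG (Arg) → ACG (Thr) — missense.
Synonymous: 0 of 7.

0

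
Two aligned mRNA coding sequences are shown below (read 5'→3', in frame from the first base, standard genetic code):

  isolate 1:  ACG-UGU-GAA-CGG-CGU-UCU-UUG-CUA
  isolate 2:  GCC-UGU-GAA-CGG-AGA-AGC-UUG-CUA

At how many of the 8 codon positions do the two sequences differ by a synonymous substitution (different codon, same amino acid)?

2

Codon 1: ACG Thr / GCC Ala — nonsynonymous.
Codon 2: UGU Cys / UGU Cys — identical.
Codon 3: GAA Glu / GAA Glu — identical.
Codon 4: CGG Arg / CGG Arg — identical.
Codon 5: CGU Arg / AGA Arg — synonymous.
Codon 6: UCU Ser / AGC Ser — synonymous.
Codon 7: UUG Leu / UUG Leu — identical.
Codon 8: CUA Leu / CUA Leu — identical.
Synonymous differences: 2.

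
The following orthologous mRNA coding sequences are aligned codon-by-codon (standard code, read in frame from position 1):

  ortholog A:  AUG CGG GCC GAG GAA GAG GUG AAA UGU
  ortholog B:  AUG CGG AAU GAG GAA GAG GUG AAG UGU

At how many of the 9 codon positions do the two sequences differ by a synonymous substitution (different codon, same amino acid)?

1

Codon 1: AUG Met / AUG Met — identical.
Codon 2: CGG Arg / CGG Arg — identical.
Codon 3: GCC Ala / AAU Asn — nonsynonymous.
Codon 4: GAG Glu / GAG Glu — identical.
Codon 5: GAA Glu / GAA Glu — identical.
Codon 6: GAG Glu / GAG Glu — identical.
Codon 7: GUG Val / GUG Val — identical.
Codon 8: AAA Lys / AAG Lys — synonymous.
Codon 9: UGU Cys / UGU Cys — identical.
Synonymous differences: 1.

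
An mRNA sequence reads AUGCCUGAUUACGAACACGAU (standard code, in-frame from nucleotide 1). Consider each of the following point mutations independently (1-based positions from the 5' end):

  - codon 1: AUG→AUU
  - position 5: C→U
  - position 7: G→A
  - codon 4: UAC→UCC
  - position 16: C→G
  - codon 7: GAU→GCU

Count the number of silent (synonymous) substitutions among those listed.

0

Codon 1: AUG (Met) → AUU (Ile) — missense.
Codon 2: CCU (Pro) → CUU (Leu) — missense.
Codon 3: GAU (Asp) → AAU (Asn) — missense.
Codon 4: UAC (Tyr) → UCC (Ser) — missense.
Codon 6: CAC (His) → GAC (Asp) — missense.
Codon 7: GAU (Asp) → GCU (Ala) — missense.
Synonymous: 0 of 6.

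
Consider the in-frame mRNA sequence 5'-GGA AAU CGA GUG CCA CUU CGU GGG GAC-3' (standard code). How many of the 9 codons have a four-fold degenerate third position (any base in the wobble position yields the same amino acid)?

Codon 1 GGA (Gly): third position 4-fold.
Codon 2 AAU (Asn): third position 2-fold.
Codon 3 CGA (Arg): third position 4-fold.
Codon 4 GUG (Val): third position 4-fold.
Codon 5 CCA (Pro): third position 4-fold.
Codon 6 CUU (Leu): third position 4-fold.
Codon 7 CGU (Arg): third position 4-fold.
Codon 8 GGG (Gly): third position 4-fold.
Codon 9 GAC (Asp): third position 2-fold.
Four-fold degenerate third positions: 7.

7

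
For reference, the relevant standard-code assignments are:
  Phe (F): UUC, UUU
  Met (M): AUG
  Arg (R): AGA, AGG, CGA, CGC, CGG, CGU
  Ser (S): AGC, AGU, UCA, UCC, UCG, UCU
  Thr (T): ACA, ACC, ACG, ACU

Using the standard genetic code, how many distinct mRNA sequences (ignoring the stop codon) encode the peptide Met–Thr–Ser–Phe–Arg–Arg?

Met: 1 codon.
Thr: 4 codons.
Ser: 6 codons.
Phe: 2 codons.
Arg: 6 codons.
Arg: 6 codons.
1 × 4 × 6 × 2 × 6 × 6 = 1728.

1728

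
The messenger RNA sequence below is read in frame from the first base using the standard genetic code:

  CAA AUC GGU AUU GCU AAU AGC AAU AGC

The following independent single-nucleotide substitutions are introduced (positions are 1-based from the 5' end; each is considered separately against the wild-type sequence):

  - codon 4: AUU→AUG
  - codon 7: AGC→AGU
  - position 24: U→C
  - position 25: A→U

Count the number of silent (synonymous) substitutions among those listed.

2

Codon 4: AUU (Ile) → AUG (Met) — missense.
Codon 7: AGC (Ser) → AGU (Ser) — synonymous.
Codon 8: AAU (Asn) → AAC (Asn) — synonymous.
Codon 9: AGC (Ser) → UGC (Cys) — missense.
Synonymous: 2 of 4.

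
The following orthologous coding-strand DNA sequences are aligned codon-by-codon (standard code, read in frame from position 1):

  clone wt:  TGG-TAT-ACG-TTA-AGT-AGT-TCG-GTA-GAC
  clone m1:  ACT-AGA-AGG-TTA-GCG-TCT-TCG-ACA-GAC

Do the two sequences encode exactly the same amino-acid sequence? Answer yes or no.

no

Codon 1: TGG Trp / ACT Thr — nonsynonymous.
Codon 2: TAT Tyr / AGA Arg — nonsynonymous.
Codon 3: ACG Thr / AGG Arg — nonsynonymous.
Codon 4: TTA Leu / TTA Leu — identical.
Codon 5: AGT Ser / GCG Ala — nonsynonymous.
Codon 6: AGT Ser / TCT Ser — synonymous.
Codon 7: TCG Ser / TCG Ser — identical.
Codon 8: GTA Val / ACA Thr — nonsynonymous.
Codon 9: GAC Asp / GAC Asp — identical.
Nonsynonymous differences: 5 → different protein.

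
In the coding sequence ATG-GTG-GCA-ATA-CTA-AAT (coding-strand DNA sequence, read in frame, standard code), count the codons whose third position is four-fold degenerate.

3

Codon 1 ATG (Met): third position 1-fold.
Codon 2 GTG (Val): third position 4-fold.
Codon 3 GCA (Ala): third position 4-fold.
Codon 4 ATA (Ile): third position 3-fold.
Codon 5 CTA (Leu): third position 4-fold.
Codon 6 AAT (Asn): third position 2-fold.
Four-fold degenerate third positions: 3.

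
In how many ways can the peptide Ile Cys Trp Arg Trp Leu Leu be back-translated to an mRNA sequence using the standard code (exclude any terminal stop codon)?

Ile: 3 codons.
Cys: 2 codons.
Trp: 1 codon.
Arg: 6 codons.
Trp: 1 codon.
Leu: 6 codons.
Leu: 6 codons.
3 × 2 × 1 × 6 × 1 × 6 × 6 = 1296.

1296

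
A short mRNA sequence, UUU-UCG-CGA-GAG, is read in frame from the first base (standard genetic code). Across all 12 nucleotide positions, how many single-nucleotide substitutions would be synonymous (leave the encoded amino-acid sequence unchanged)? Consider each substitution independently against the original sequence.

Codon 1 (UUU, Phe): 1 synonymous substitution.
Codon 2 (UCG, Ser): 3 synonymous substitutions.
Codon 3 (CGA, Arg): 4 synonymous substitutions.
Codon 4 (GAG, Glu): 1 synonymous substitution.
Total: 1 + 3 + 4 + 1 = 9.

9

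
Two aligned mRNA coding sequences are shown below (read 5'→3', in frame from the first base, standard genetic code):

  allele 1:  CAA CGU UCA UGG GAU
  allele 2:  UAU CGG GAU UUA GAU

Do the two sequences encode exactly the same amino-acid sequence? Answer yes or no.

Codon 1: CAA Gln / UAU Tyr — nonsynonymous.
Codon 2: CGU Arg / CGG Arg — synonymous.
Codon 3: UCA Ser / GAU Asp — nonsynonymous.
Codon 4: UGG Trp / UUA Leu — nonsynonymous.
Codon 5: GAU Asp / GAU Asp — identical.
Nonsynonymous differences: 3 → different protein.

no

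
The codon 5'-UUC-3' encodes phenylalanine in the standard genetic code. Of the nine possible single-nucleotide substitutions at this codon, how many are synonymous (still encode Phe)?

1

Position 1: none → 0 synonymous.
Position 2: none → 0 synonymous.
Position 3: UUU → 1 synonymous.
Total: 0 + 0 + 1 = 1.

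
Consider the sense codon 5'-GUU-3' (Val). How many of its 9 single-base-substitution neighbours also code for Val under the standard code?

Position 1: none → 0 synonymous.
Position 2: none → 0 synonymous.
Position 3: GUC, GUA, GUG → 3 synonymous.
Total: 0 + 0 + 3 = 3.

3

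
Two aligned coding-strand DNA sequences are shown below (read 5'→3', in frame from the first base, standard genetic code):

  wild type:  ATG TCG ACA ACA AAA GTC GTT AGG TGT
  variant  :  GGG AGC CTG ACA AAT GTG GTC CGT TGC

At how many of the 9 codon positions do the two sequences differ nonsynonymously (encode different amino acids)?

3

Codon 1: ATG Met / GGG Gly — nonsynonymous.
Codon 2: TCG Ser / AGC Ser — synonymous.
Codon 3: ACA Thr / CTG Leu — nonsynonymous.
Codon 4: ACA Thr / ACA Thr — identical.
Codon 5: AAA Lys / AAT Asn — nonsynonymous.
Codon 6: GTC Val / GTG Val — synonymous.
Codon 7: GTT Val / GTC Val — synonymous.
Codon 8: AGG Arg / CGT Arg — synonymous.
Codon 9: TGT Cys / TGC Cys — synonymous.
Nonsynonymous differences: 3.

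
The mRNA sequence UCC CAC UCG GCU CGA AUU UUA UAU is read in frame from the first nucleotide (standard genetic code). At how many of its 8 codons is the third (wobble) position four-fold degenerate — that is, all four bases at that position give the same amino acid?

Codon 1 UCC (Ser): third position 4-fold.
Codon 2 CAC (His): third position 2-fold.
Codon 3 UCG (Ser): third position 4-fold.
Codon 4 GCU (Ala): third position 4-fold.
Codon 5 CGA (Arg): third position 4-fold.
Codon 6 AUU (Ile): third position 3-fold.
Codon 7 UUA (Leu): third position 2-fold.
Codon 8 UAU (Tyr): third position 2-fold.
Four-fold degenerate third positions: 4.

4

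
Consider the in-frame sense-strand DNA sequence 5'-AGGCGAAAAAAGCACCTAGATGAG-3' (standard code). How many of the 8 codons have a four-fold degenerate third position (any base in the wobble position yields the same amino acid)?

Codon 1 AGG (Arg): third position 2-fold.
Codon 2 CGA (Arg): third position 4-fold.
Codon 3 AAA (Lys): third position 2-fold.
Codon 4 AAG (Lys): third position 2-fold.
Codon 5 CAC (His): third position 2-fold.
Codon 6 CTA (Leu): third position 4-fold.
Codon 7 GAT (Asp): third position 2-fold.
Codon 8 GAG (Glu): third position 2-fold.
Four-fold degenerate third positions: 2.

2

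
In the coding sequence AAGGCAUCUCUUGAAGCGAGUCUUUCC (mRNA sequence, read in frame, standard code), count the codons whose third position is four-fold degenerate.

6

Codon 1 AAG (Lys): third position 2-fold.
Codon 2 GCA (Ala): third position 4-fold.
Codon 3 UCU (Ser): third position 4-fold.
Codon 4 CUU (Leu): third position 4-fold.
Codon 5 GAA (Glu): third position 2-fold.
Codon 6 GCG (Ala): third position 4-fold.
Codon 7 AGU (Ser): third position 2-fold.
Codon 8 CUU (Leu): third position 4-fold.
Codon 9 UCC (Ser): third position 4-fold.
Four-fold degenerate third positions: 6.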